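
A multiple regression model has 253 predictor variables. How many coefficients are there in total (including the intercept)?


Total coefficients = number of predictors + 1 (for the intercept).
= 253 + 1 = 254.

254


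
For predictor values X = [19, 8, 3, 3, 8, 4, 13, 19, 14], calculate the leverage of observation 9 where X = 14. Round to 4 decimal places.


Mean of X: xbar = 10.1111.
SXX = 328.8889.
For X = 14: h = 1/9 + (14 - 10.1111)^2/328.8889 = 0.1571.

0.1571


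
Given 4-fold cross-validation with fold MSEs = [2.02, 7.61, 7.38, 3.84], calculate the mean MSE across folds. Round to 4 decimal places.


Sum of fold MSEs = 20.8500.
Average = 20.8500 / 4 = 5.2125.

5.2125


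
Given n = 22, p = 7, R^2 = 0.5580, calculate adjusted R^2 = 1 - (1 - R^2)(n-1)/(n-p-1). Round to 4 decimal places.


Plug in: Adj R^2 = 1 - (1 - 0.5580) * 21/14.
= 1 - 0.4420 * 21/14
= 1 - 9.2820 / 14
= 1 - 0.6630 = 0.3370.

0.3370


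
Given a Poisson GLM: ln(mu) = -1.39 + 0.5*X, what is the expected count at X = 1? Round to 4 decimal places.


Linear predictor: eta = -1.39 + (0.5)(1) = -0.8900.
Expected count: mu = exp(-0.8900) = 0.4107.

0.4107


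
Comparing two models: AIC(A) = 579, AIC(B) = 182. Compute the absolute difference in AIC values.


Compute |579 - 182| = 397.
Model B has the smaller AIC.

397


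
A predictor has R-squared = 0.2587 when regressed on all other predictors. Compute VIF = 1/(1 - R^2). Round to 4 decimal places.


Using VIF = 1/(1 - R^2_j):
1 - 0.2587 = 0.7413.
VIF = 1.3490.

1.3490


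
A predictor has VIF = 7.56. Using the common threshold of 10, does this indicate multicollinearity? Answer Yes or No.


Check: VIF = 7.56 vs threshold = 10.
Since 7.56 < 10, the answer is No.

No


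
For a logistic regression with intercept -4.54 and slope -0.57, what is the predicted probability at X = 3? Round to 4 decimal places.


Compute z = -4.54 + (-0.57)(3) = -6.2500.
exp(-z) = 518.0128.
P = 1/(1 + 518.0128) = 0.0019.

0.0019


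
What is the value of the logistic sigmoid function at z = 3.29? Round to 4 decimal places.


First, exp(-3.2900) = 0.0373.
Then sigma(z) = 1/(1 + 0.0373) = 0.9641.

0.9641


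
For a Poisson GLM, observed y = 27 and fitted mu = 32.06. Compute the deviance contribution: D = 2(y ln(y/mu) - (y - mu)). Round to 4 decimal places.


y/mu = 27/32.06 = 0.842171 (approx.), and ln(27/32.06) = -0.171772.
y * ln(y/mu) = 27 * -0.171772 = -4.637844.
y - mu = -5.06.
D = 2 * (-4.637844 - -5.06) = 0.844312, which rounds to 0.8443.

0.8443


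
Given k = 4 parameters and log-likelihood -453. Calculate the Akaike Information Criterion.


Compute:
2k = 2*4 = 8.
-2*loglik = -2*(-453) = 906.
AIC = 8 + 906 = 914.

914


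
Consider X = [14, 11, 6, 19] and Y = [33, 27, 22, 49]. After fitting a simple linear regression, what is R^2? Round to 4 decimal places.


Fit the OLS line: b0 = 6.8371, b1 = 2.0730.
SSres = 30.2753.
SStot = 412.7500.
R^2 = 1 - 30.2753/412.7500 = 0.9266.

0.9266


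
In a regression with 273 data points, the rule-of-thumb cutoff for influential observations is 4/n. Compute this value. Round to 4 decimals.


The threshold is 4/n.
4/273 = 0.0147.

0.0147


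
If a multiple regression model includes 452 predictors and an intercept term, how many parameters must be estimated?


Total coefficients = number of predictors + 1 (for the intercept).
= 452 + 1 = 453.

453


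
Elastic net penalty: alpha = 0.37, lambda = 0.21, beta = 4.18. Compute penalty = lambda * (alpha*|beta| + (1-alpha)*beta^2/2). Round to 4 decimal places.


L1 component = 0.37 * |4.18| = 1.5466.
L2 component = 0.63 * 4.18^2 / 2 = 5.5038.
Penalty = 0.21 * (1.5466 + 5.5038) = 0.21 * 7.0504 = 1.4806.

1.4806


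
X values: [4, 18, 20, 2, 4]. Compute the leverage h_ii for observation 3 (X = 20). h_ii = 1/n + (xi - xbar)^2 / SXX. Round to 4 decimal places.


n = 5, xbar = 9.6000.
SXX = sum((xi - xbar)^2) = 299.2000.
h = 1/5 + (20 - 9.6000)^2 / 299.2000 = 0.5615.

0.5615


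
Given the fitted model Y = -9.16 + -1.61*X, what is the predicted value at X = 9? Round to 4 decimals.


Plug X = 9 into Y = -9.16 + -1.61*X:
Y = -9.16 + -14.4900 = -23.6500.

-23.6500


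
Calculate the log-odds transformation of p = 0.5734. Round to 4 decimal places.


The odds are p/(1-p) = 0.5734 / 0.4266 = 1.3441.
logit(p) = ln(1.3441) = 0.2957.

0.2957


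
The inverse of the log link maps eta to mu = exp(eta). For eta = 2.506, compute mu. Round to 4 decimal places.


The inverse log link gives:
mu = exp(2.506) = 12.2558.

12.2558


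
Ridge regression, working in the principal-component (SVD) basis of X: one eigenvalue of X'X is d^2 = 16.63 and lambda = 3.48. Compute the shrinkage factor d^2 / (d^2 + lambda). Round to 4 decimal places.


Compute the denominator: 16.63 + 3.48 = 20.1100.
Shrinkage factor = 16.63 / 20.1100 = 0.8270.

0.8270


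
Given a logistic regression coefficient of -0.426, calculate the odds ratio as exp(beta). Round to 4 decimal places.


The odds ratio is computed as:
OR = e^(-0.426) = 0.6531.

0.6531


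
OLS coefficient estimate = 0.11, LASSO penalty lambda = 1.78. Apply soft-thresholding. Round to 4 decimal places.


Absolute value: |0.11| = 0.11.
Compare to lambda = 1.78.
Since |beta| <= lambda, the coefficient is set to 0.

0.0000


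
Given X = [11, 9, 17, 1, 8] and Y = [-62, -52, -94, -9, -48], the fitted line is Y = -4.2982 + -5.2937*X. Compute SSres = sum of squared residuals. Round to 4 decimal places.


For each point, residual = actual - predicted.
Residuals: [0.5289, -0.0585, 0.2911, 0.5919, -1.3522].
Sum of squared residuals = 2.5467.

2.5467


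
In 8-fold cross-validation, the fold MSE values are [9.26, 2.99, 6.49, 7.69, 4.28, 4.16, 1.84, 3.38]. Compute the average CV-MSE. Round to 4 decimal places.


Sum of fold MSEs = 40.0900.
Average = 40.0900 / 8 = 5.0113.

5.0113


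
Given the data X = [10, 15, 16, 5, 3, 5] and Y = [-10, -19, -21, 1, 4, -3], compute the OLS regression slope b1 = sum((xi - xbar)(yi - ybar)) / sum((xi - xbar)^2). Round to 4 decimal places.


First compute the means: xbar = 9.0000, ybar = -8.0000.
Then S_xx = sum((xi - xbar)^2) = 154.0000.
S_xy = sum((xi - xbar)(yi - ybar)) = -287.0000.
b1 = S_xy / S_xx = -287.0000 / 154.0000 = -1.8636.

-1.8636


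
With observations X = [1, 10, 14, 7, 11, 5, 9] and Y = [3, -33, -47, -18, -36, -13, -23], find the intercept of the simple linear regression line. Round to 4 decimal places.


Compute b1 = -3.8504 from the OLS formula.
With xbar = 8.1429 and ybar = -23.8571, the intercept is:
b0 = -23.8571 - -3.8504 * 8.1429 = 7.4961.

7.4961


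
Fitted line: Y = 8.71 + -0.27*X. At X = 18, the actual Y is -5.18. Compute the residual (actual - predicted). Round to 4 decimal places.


Fitted value at X = 18 is yhat = 8.71 + -0.27*18 = 3.8500.
Residual = -5.18 - 3.8500 = -9.0300.

-9.0300


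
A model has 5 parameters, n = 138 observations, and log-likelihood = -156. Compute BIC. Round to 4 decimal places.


Compute k*ln(n) = 5*ln(138) = 5*4.927254 = 24.636270.
Then -2*loglik = 312.
BIC = 24.636270 + 312 = 336.636270, which rounds to 336.6363.

336.6363


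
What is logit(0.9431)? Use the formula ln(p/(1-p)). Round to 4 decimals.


1 - p = 0.0569.
p/(1-p) = 16.5747.
logit = ln(16.5747) = 2.8079.

2.8079


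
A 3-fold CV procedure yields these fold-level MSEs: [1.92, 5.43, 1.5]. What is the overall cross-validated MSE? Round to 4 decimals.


Add all fold MSEs: 8.8500.
Divide by k = 3: 8.8500/3 = 2.9500.

2.9500


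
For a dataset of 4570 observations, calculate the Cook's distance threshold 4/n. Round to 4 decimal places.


Using the rule of thumb:
Threshold = 4 / 4570 = 0.0009.

0.0009


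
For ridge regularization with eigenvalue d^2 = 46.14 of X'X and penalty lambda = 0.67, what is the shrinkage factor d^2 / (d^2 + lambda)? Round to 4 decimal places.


Denominator = d^2 + lambda = 46.14 + 0.67 = 46.8100.
Shrinkage = 46.14 / 46.8100 = 0.9857.

0.9857


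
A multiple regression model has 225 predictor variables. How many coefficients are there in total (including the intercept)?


Each predictor gets one coefficient, plus one intercept.
Total parameters = 225 + 1 = 226.

226


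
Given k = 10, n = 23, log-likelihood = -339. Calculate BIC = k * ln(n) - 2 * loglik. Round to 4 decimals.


k * ln(n) = 10 * ln(23) = 10 * 3.135494 = 31.354940.
-2 * loglik = -2 * (-339) = 678.
BIC = 31.354940 + 678 = 709.354940, which rounds to 709.3549.

709.3549


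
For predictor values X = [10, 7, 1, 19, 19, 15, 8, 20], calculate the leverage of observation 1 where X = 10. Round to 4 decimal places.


n = 8, xbar = 12.3750.
SXX = sum((xi - xbar)^2) = 335.8750.
h = 1/8 + (10 - 12.3750)^2 / 335.8750 = 0.1418.

0.1418


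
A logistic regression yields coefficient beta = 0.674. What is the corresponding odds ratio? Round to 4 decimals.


exp(0.674) = 1.9621.
So the odds ratio is 1.9621.

1.9621


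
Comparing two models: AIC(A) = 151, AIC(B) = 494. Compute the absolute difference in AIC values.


|AIC_A - AIC_B| = |151 - 494| = 343.
Model A is preferred (lower AIC).

343


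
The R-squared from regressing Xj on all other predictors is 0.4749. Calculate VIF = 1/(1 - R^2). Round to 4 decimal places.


Denominator: 1 - 0.4749 = 0.5251.
VIF = 1 / 0.5251 = 1.9044.

1.9044


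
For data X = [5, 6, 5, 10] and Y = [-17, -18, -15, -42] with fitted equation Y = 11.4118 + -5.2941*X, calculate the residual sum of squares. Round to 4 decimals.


Predicted values from Y = 11.4118 + -5.2941*X.
Residuals: [-1.9413, 2.3528, 0.0587, -0.4708].
SSres = 9.5294.

9.5294


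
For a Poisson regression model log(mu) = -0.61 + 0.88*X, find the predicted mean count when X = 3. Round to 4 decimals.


Compute eta = -0.61 + 0.88 * 3 = 2.0300.
Apply inverse link: mu = e^2.0300 = 7.6141.

7.6141


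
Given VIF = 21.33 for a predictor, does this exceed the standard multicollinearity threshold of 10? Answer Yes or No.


Check: VIF = 21.33 vs threshold = 10.
Since 21.33 >= 10, the answer is Yes.

Yes


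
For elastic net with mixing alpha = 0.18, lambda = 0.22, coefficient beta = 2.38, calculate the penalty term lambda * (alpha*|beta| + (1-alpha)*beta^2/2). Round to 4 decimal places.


Compute:
L1 = 0.18 * 2.38 = 0.4284.
L2 = 0.82 * 2.38^2 / 2 = 2.3224.
Penalty = 0.22 * (0.4284 + 2.3224) = 0.6052.

0.6052


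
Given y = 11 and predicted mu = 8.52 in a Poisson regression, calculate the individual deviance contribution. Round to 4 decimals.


Compute y*ln(y/mu) = 11*ln(11/8.52) = 11*0.255479 = 2.810269.
y - mu = 2.48.
D = 2*(2.810269 - (2.48)) = 0.660538, which rounds to 0.6605.

0.6605


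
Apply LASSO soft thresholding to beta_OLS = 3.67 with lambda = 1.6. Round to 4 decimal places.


Absolute value: |3.67| = 3.67.
Compare to lambda = 1.6.
Since |beta| > lambda, coefficient = sign(beta)*(|beta| - lambda) = 2.0700.

2.0700


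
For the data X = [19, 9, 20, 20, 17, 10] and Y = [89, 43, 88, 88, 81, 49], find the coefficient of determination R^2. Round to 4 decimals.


The fitted line is Y = 6.8371 + 4.1787*X.
SSres = 31.2825, SStot = 2246.0000.
R^2 = 1 - SSres/SStot = 0.9861.

0.9861


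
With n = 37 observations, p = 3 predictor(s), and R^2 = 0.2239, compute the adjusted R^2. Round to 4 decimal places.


Adjusted R^2 = 1 - (1 - R^2) * (n-1)/(n-p-1).
(1 - R^2) = 0.7761.
(n-1)/(n-p-1) = 36/33.
(1 - R^2) * (n-1) = 0.7761 * 36 = 27.9396.
Divide by (n-p-1): 27.9396 / 33 = 0.8467.
Adj R^2 = 1 - 0.8467 = 0.1533.

0.1533


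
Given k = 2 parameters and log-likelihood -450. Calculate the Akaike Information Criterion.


AIC = 2*2 - 2*(-450).
= 4 + 900 = 904.

904


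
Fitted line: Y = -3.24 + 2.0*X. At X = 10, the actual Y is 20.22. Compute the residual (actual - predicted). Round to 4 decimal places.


Predicted = -3.24 + 2.0 * 10 = 16.7600.
Residual = 20.22 - 16.7600 = 3.4600.

3.4600


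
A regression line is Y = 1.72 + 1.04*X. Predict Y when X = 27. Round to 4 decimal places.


Predicted value:
Y = 1.72 + (1.04)(27) = 1.72 + 28.0800 = 29.8000.

29.8000


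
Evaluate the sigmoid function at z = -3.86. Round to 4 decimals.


exp(3.8600) = 47.4654.
1 + exp(-z) = 48.4654.
sigmoid = 1/48.4654 = 0.0206.

0.0206


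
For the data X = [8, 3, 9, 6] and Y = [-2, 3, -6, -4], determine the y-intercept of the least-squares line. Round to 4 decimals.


Compute b1 = -1.2619 from the OLS formula.
With xbar = 6.5000 and ybar = -2.2500, the intercept is:
b0 = -2.2500 - -1.2619 * 6.5000 = 5.9524.

5.9524


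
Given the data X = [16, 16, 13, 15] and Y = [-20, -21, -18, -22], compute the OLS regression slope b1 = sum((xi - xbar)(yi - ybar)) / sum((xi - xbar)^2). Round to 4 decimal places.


First compute the means: xbar = 15.0000, ybar = -20.2500.
Then S_xx = sum((xi - xbar)^2) = 6.0000.
S_xy = sum((xi - xbar)(yi - ybar)) = -5.0000.
b1 = S_xy / S_xx = -5.0000 / 6.0000 = -0.8333.

-0.8333


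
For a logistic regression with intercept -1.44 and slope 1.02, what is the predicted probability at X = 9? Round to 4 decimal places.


Compute z = -1.44 + (1.02)(9) = 7.7400.
exp(-z) = 0.0004.
P = 1/(1 + 0.0004) = 0.9996.

0.9996


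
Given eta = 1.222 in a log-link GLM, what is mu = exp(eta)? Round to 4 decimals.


Apply the inverse link:
mu = e^1.222 = 3.3940.

3.3940


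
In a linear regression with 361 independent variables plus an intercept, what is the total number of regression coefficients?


Each predictor gets one coefficient, plus one intercept.
Total parameters = 361 + 1 = 362.

362


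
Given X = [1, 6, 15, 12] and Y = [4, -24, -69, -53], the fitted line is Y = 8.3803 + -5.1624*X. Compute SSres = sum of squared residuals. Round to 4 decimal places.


For each point, residual = actual - predicted.
Residuals: [0.7821, -1.4059, 0.0557, 0.5685].
Sum of squared residuals = 2.9145.

2.9145


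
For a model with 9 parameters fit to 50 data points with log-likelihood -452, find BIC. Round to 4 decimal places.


ln(50) = 3.912023.
k * ln(n) = 9 * 3.912023 = 35.208207.
-2L = 904.
BIC = 35.208207 + 904 = 939.208207, which rounds to 939.2082.

939.2082


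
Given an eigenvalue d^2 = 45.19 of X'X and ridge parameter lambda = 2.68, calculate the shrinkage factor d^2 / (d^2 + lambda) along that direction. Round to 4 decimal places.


Compute the denominator: 45.19 + 2.68 = 47.8700.
Shrinkage factor = 45.19 / 47.8700 = 0.9440.

0.9440


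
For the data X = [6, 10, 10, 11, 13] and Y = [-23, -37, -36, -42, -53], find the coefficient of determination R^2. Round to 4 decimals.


Fit the OLS line: b0 = 3.7231, b1 = -4.1923.
SSres = 13.8385.
SStot = 470.8000.
R^2 = 1 - 13.8385/470.8000 = 0.9706.

0.9706


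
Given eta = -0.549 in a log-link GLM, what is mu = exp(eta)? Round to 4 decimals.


Apply the inverse link:
mu = e^-0.549 = 0.5775.

0.5775


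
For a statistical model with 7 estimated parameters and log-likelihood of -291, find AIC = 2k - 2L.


Compute:
2k = 2*7 = 14.
-2*loglik = -2*(-291) = 582.
AIC = 14 + 582 = 596.

596


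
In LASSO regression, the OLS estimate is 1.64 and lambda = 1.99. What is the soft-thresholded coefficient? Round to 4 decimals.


|beta_OLS| = 1.64.
lambda = 1.99.
Since |beta| <= lambda, the coefficient is set to 0.
Result = 0.0000.

0.0000


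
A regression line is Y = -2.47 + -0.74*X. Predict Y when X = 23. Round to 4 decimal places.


Plug X = 23 into Y = -2.47 + -0.74*X:
Y = -2.47 + -17.0200 = -19.4900.

-19.4900


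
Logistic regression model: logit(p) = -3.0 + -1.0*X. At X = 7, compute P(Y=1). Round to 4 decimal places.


Compute z = -3.0 + (-1.0)(7) = -10.0000.
exp(-z) = 22026.4658.
P = 1/(1 + 22026.4658) = 0.0000.

0.0000


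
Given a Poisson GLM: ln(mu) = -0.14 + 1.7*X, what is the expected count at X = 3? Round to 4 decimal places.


eta = -0.14 + 1.7 * 3 = 4.9600.
mu = exp(4.9600) = 142.5938.

142.5938


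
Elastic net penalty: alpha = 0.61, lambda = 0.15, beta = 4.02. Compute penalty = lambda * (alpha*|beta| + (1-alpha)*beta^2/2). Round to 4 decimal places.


Compute:
L1 = 0.61 * 4.02 = 2.4522.
L2 = 0.39 * 4.02^2 / 2 = 3.1513.
Penalty = 0.15 * (2.4522 + 3.1513) = 0.8405.

0.8405


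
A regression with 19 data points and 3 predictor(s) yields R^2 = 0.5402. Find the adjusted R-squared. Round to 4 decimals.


Adjusted R^2 = 1 - (1 - R^2) * (n-1)/(n-p-1).
(1 - R^2) = 0.4598.
(n-1)/(n-p-1) = 18/15.
(1 - R^2) * (n-1) = 0.4598 * 18 = 8.2764.
Divide by (n-p-1): 8.2764 / 15 = 0.5518.
Adj R^2 = 1 - 0.5518 = 0.4482.

0.4482


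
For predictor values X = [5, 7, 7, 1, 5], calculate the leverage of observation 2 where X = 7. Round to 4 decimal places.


Compute xbar = 5.0000 with n = 5 observations.
SXX = 24.0000.
Leverage = 1/5 + (7 - 5.0000)^2/24.0000 = 0.3667.

0.3667


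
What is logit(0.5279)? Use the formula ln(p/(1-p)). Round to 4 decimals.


The odds are p/(1-p) = 0.5279 / 0.4721 = 1.1182.
logit(p) = ln(1.1182) = 0.1117.

0.1117


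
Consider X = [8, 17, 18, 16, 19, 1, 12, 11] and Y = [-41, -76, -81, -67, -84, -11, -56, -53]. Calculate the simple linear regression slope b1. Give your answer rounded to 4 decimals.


The sample means are xbar = 12.7500 and ybar = -58.6250.
Compute S_xx = 259.5000 and S_xy = -1032.2500.
Slope b1 = S_xy / S_xx = -1032.2500 / 259.5000 = -3.9778.

-3.9778


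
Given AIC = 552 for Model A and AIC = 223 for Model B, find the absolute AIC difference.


Compute |552 - 223| = 329.
Model B has the smaller AIC.

329


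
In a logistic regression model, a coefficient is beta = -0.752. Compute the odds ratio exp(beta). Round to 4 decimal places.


Odds ratio = exp(beta) = exp(-0.752).
= 0.4714.

0.4714


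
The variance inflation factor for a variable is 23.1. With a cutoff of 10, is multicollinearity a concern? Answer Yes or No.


The threshold is 10.
VIF = 23.1 is >= 10.
Multicollinearity indication: Yes.

Yes


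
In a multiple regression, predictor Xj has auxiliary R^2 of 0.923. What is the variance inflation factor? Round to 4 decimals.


VIF = 1 / (1 - 0.923).
= 1 / 0.077 = 12.9870.

12.9870


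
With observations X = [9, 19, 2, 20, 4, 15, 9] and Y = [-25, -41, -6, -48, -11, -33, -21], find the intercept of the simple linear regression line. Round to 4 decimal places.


The slope is b1 = -2.1501.
Sample means are xbar = 11.1429 and ybar = -26.4286.
Intercept: b0 = -26.4286 - (-2.1501)(11.1429) = -2.4704.

-2.4704


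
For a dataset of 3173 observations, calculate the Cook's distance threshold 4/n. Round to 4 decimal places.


The threshold is 4/n.
4/3173 = 0.0013.

0.0013


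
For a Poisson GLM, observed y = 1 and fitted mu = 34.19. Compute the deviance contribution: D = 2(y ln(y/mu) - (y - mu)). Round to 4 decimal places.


First: ln(1/34.19) = -3.531933.
Then: 1 * -3.531933 = -3.531933.
y - mu = 1 - 34.19 = -33.19.
D = 2(-3.531933 - -33.19) = 59.316134, which rounds to 59.3161.

59.3161


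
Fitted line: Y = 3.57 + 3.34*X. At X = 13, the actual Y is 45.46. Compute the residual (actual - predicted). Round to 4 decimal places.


Compute yhat = 3.57 + (3.34)(13) = 46.9900.
Residual = actual - predicted = 45.46 - 46.9900 = -1.5300.

-1.5300


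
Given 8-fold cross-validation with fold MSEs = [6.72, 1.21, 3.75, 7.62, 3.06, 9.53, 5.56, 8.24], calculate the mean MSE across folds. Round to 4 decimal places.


Add all fold MSEs: 45.6900.
Divide by k = 8: 45.6900/8 = 5.7113.

5.7113


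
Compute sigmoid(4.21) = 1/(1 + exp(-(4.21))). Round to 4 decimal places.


exp(-4.2100) = 0.0148.
1 + exp(-z) = 1.0148.
sigmoid = 1/1.0148 = 0.9854.

0.9854


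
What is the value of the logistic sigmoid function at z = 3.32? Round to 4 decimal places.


exp(-3.3200) = 0.0362.
1 + exp(-z) = 1.0362.
sigmoid = 1/1.0362 = 0.9651.

0.9651


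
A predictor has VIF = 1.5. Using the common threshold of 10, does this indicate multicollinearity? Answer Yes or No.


Check: VIF = 1.5 vs threshold = 10.
Since 1.5 < 10, the answer is No.

No


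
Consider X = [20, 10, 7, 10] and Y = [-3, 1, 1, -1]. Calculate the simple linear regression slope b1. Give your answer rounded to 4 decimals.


The sample means are xbar = 11.7500 and ybar = -0.5000.
Compute S_xx = 96.7500 and S_xy = -29.5000.
Slope b1 = S_xy / S_xx = -29.5000 / 96.7500 = -0.3049.

-0.3049


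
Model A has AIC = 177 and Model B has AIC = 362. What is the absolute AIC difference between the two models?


|AIC_A - AIC_B| = |177 - 362| = 185.
Model A is preferred (lower AIC).

185


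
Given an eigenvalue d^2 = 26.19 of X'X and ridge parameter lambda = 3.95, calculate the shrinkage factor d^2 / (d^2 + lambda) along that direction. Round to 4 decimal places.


d^2 + lambda = 26.19 + 3.95 = 30.1400.
Shrinkage factor = 26.19/30.1400 = 0.8689.

0.8689


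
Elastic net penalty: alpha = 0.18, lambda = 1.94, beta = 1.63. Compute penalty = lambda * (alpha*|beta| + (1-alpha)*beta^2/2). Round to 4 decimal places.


alpha * |beta| = 0.18 * 1.63 = 0.2934.
(1-alpha) * beta^2/2 = 0.82 * 2.6569/2 = 1.0893.
Total = 1.94 * (0.2934 + 1.0893) = 2.6825.

2.6825


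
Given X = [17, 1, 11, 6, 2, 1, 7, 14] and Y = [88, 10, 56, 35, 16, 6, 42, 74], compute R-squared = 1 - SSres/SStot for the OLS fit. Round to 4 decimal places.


The fitted line is Y = 4.5914 + 4.9198*X.
SSres = 32.3160, SStot = 6370.8750.
R^2 = 1 - SSres/SStot = 0.9949.

0.9949


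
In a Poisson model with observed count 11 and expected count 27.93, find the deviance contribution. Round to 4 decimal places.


Compute y*ln(y/mu) = 11*ln(11/27.93) = 11*-0.931806 = -10.249866.
y - mu = -16.93.
D = 2*(-10.249866 - (-16.93)) = 13.360268, which rounds to 13.3603.

13.3603


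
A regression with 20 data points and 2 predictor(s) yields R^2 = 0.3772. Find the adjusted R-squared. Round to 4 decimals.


Adjusted R^2 = 1 - (1 - R^2) * (n-1)/(n-p-1).
(1 - R^2) = 0.6228.
(n-1)/(n-p-1) = 19/17.
(1 - R^2) * (n-1) = 0.6228 * 19 = 11.8332.
Divide by (n-p-1): 11.8332 / 17 = 0.6961.
Adj R^2 = 1 - 0.6961 = 0.3039.

0.3039


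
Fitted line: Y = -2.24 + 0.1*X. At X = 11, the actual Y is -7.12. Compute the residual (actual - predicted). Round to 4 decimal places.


Predicted = -2.24 + 0.1 * 11 = -1.1400.
Residual = -7.12 - -1.1400 = -5.9800.

-5.9800


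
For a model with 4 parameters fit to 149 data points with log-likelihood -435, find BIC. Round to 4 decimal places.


ln(149) = 5.003946.
k * ln(n) = 4 * 5.003946 = 20.015784.
-2L = 870.
BIC = 20.015784 + 870 = 890.015784, which rounds to 890.0158.

890.0158


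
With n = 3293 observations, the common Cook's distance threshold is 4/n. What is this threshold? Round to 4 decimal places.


The threshold is 4/n.
4/3293 = 0.0012.

0.0012


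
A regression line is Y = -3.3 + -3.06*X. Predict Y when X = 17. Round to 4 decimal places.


Predicted value:
Y = -3.3 + (-3.06)(17) = -3.3 + -52.0200 = -55.3200.

-55.3200


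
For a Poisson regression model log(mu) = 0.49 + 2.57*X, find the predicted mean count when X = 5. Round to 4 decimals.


Linear predictor: eta = 0.49 + (2.57)(5) = 13.3400.
Expected count: mu = exp(13.3400) = 621567.6291.

621567.6291


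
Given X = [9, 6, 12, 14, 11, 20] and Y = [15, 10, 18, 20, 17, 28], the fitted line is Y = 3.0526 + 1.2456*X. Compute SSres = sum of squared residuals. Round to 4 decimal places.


For each point, residual = actual - predicted.
Residuals: [0.7370, -0.5262, 0.0002, -0.4910, 0.2458, 0.0354].
Sum of squared residuals = 1.1228.

1.1228


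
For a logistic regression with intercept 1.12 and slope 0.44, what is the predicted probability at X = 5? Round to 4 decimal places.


Compute z = 1.12 + (0.44)(5) = 3.3200.
exp(-z) = 0.0362.
P = 1/(1 + 0.0362) = 0.9651.

0.9651


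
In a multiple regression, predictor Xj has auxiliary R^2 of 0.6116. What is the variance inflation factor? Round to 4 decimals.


Denominator: 1 - 0.6116 = 0.3884.
VIF = 1 / 0.3884 = 2.5747.

2.5747


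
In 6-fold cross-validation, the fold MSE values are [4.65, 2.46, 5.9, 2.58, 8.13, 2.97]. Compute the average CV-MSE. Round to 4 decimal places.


Sum of fold MSEs = 26.6900.
Average = 26.6900 / 6 = 4.4483.

4.4483


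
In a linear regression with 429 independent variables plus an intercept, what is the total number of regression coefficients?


Each predictor gets one coefficient, plus one intercept.
Total parameters = 429 + 1 = 430.

430


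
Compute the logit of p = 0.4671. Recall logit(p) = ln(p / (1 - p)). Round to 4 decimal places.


1 - p = 0.5329.
p/(1-p) = 0.8765.
logit = ln(0.8765) = -0.1318.

-0.1318


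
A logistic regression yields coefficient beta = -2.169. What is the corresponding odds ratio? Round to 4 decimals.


exp(-2.169) = 0.1143.
So the odds ratio is 0.1143.

0.1143


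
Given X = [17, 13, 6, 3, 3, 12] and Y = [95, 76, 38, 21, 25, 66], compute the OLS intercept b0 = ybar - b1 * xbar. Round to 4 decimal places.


First find the slope: b1 = 5.1294.
Means: xbar = 9.0000, ybar = 53.5000.
b0 = ybar - b1 * xbar = 53.5000 - 5.1294 * 9.0000 = 7.3353.

7.3353


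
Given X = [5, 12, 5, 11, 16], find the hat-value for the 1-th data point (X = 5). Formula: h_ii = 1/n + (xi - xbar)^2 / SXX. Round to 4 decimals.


n = 5, xbar = 9.8000.
SXX = sum((xi - xbar)^2) = 90.8000.
h = 1/5 + (5 - 9.8000)^2 / 90.8000 = 0.4537.

0.4537


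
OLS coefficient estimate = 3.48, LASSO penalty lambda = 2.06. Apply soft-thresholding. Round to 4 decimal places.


Check: |3.48| = 3.48 vs lambda = 2.06.
Since |beta| > lambda, coefficient = sign(beta)*(|beta| - lambda) = 1.4200.
Soft-thresholded coefficient = 1.4200.

1.4200


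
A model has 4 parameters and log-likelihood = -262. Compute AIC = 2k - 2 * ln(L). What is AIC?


AIC = 2*4 - 2*(-262).
= 8 + 524 = 532.

532


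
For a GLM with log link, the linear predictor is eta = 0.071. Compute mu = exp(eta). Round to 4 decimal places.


mu = exp(eta) = exp(0.071).
= 1.0736.

1.0736


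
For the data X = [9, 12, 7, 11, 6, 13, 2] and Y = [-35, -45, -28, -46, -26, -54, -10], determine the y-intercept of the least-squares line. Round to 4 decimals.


Compute b1 = -3.8296 from the OLS formula.
With xbar = 8.5714 and ybar = -34.8571, the intercept is:
b0 = -34.8571 - -3.8296 * 8.5714 = -2.0318.

-2.0318


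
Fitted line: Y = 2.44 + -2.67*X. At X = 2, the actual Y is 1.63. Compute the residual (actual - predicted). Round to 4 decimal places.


Fitted value at X = 2 is yhat = 2.44 + -2.67*2 = -2.9000.
Residual = 1.63 - -2.9000 = 4.5300.

4.5300


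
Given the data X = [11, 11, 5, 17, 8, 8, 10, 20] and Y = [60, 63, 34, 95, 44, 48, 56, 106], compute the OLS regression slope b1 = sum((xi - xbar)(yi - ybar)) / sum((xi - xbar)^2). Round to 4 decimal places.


The sample means are xbar = 11.2500 and ybar = 63.2500.
Compute S_xx = 171.5000 and S_xy = 861.5000.
Slope b1 = S_xy / S_xx = 861.5000 / 171.5000 = 5.0233.

5.0233


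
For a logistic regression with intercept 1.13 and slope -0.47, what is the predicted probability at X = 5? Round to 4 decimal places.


Linear predictor: z = 1.13 + -0.47 * 5 = -1.2200.
P = 1/(1 + exp(1.2200)) = 1/(1 + 3.3872) = 0.2279.

0.2279


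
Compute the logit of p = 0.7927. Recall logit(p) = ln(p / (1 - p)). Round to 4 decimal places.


The odds are p/(1-p) = 0.7927 / 0.2073 = 3.8239.
logit(p) = ln(3.8239) = 1.3413.

1.3413


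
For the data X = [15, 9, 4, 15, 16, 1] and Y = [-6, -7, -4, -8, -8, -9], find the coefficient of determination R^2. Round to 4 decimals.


Fit the OLS line: b0 = -6.7059, b1 = -0.0294.
SSres = 15.8235.
SStot = 16.0000.
R^2 = 1 - 15.8235/16.0000 = 0.0110.

0.0110


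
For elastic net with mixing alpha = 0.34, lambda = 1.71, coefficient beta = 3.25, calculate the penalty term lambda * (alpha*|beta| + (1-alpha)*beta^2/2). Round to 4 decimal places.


alpha * |beta| = 0.34 * 3.25 = 1.1050.
(1-alpha) * beta^2/2 = 0.66 * 10.5625/2 = 3.4856.
Total = 1.71 * (1.1050 + 3.4856) = 7.8500.

7.8500


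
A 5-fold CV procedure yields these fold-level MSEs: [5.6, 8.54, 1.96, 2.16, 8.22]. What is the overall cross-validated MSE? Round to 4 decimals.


Sum of fold MSEs = 26.4800.
Average = 26.4800 / 5 = 5.2960.

5.2960


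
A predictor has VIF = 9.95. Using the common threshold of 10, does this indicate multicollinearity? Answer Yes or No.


Compare VIF = 9.95 to the threshold of 10.
9.95 < 10, so the answer is No.

No


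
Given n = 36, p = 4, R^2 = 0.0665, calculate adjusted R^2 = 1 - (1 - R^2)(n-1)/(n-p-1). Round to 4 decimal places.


Plug in: Adj R^2 = 1 - (1 - 0.0665) * 35/31.
= 1 - 0.9335 * 35/31
= 1 - 32.6725 / 31
= 1 - 1.0540 = -0.0540.

-0.0540


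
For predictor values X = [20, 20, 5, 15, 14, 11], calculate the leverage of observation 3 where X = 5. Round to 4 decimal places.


Compute xbar = 14.1667 with n = 6 observations.
SXX = 162.8333.
Leverage = 1/6 + (5 - 14.1667)^2/162.8333 = 0.6827.

0.6827


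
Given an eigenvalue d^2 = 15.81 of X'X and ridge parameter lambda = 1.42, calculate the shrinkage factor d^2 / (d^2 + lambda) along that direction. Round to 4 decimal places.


d^2 + lambda = 15.81 + 1.42 = 17.2300.
Shrinkage factor = 15.81/17.2300 = 0.9176.

0.9176


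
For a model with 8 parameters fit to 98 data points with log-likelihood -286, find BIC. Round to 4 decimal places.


Compute k*ln(n) = 8*ln(98) = 8*4.584967 = 36.679736.
Then -2*loglik = 572.
BIC = 36.679736 + 572 = 608.679736, which rounds to 608.6797.

608.6797


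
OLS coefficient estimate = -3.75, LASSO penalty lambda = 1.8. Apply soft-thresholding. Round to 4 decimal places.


Check: |-3.75| = 3.75 vs lambda = 1.8.
Since |beta| > lambda, coefficient = sign(beta)*(|beta| - lambda) = -1.9500.
Soft-thresholded coefficient = -1.9500.

-1.9500


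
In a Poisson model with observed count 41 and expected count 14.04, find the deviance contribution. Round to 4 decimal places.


y/mu = 41/14.04 = 2.920228 (approx.), and ln(41/14.04) = 1.071662.
y * ln(y/mu) = 41 * 1.071662 = 43.938142.
y - mu = 26.96.
D = 2 * (43.938142 - 26.96) = 33.956284, which rounds to 33.9563.

33.9563


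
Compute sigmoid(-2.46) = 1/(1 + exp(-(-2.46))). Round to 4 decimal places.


First, exp(2.4600) = 11.7048.
Then sigma(z) = 1/(1 + 11.7048) = 0.0787.

0.0787


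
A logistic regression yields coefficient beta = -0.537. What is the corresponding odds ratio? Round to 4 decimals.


The odds ratio is computed as:
OR = e^(-0.537) = 0.5845.

0.5845


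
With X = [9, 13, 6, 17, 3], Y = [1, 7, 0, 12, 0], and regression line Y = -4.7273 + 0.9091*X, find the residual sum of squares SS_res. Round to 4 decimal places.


Compute predicted values, then residuals = yi - yhat_i.
Residuals: [-2.4546, -0.0910, -0.7273, 1.2726, 2.0000].
SSres = sum(residual^2) = 12.1818.

12.1818


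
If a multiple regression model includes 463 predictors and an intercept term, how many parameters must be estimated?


Total coefficients = number of predictors + 1 (for the intercept).
= 463 + 1 = 464.

464


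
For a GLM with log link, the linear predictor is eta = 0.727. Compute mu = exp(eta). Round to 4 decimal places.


mu = exp(eta) = exp(0.727).
= 2.0689.

2.0689


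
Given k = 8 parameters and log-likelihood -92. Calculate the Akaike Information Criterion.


AIC = 2k - 2*loglik = 2(8) - 2(-92).
= 16 + 184 = 200.

200


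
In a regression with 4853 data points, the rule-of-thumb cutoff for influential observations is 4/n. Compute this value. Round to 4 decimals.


The threshold is 4/n.
4/4853 = 0.0008.

0.0008


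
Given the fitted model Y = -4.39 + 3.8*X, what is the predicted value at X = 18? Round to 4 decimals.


Substitute X = 18 into the equation:
Y = -4.39 + 3.8 * 18 = -4.39 + 68.4000 = 64.0100.

64.0100


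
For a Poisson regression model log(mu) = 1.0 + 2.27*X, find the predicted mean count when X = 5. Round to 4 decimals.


Compute eta = 1.0 + 2.27 * 5 = 12.3500.
Apply inverse link: mu = e^12.3500 = 230960.0429.

230960.0429


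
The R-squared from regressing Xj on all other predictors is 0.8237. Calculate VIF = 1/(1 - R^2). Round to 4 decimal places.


VIF = 1 / (1 - 0.8237).
= 1 / 0.1763 = 5.6721.

5.6721


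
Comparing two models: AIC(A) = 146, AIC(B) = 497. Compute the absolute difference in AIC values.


|AIC_A - AIC_B| = |146 - 497| = 351.
Model A is preferred (lower AIC).

351


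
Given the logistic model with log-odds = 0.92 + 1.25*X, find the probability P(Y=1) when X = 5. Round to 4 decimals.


Linear predictor: z = 0.92 + 1.25 * 5 = 7.1700.
P = 1/(1 + exp(-7.1700)) = 1/(1 + 0.0008) = 0.9992.

0.9992


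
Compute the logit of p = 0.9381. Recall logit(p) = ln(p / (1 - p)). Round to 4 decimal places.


Compute the odds: 0.9381/0.0619 = 15.1551.
Take the natural log: ln(15.1551) = 2.7183.

2.7183


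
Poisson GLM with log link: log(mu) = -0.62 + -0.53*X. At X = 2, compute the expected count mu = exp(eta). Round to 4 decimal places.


eta = -0.62 + -0.53 * 2 = -1.6800.
mu = exp(-1.6800) = 0.1864.

0.1864


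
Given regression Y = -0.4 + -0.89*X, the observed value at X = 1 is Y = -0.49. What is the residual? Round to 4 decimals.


Compute yhat = -0.4 + (-0.89)(1) = -1.2900.
Residual = actual - predicted = -0.49 - -1.2900 = 0.8000.

0.8000


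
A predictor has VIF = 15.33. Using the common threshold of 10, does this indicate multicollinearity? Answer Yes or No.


The threshold is 10.
VIF = 15.33 is >= 10.
Multicollinearity indication: Yes.

Yes


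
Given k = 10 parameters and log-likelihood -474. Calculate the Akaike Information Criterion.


AIC = 2*10 - 2*(-474).
= 20 + 948 = 968.

968


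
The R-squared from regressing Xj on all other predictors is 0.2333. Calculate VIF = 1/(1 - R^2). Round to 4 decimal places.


Using VIF = 1/(1 - R^2_j):
1 - 0.2333 = 0.7667.
VIF = 1.3043.

1.3043


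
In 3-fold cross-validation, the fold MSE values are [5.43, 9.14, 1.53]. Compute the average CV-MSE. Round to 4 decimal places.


Add all fold MSEs: 16.1000.
Divide by k = 3: 16.1000/3 = 5.3667.

5.3667


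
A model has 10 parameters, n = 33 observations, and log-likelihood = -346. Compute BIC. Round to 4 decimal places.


ln(33) = 3.496508.
k * ln(n) = 10 * 3.496508 = 34.965080.
-2L = 692.
BIC = 34.965080 + 692 = 726.965080, which rounds to 726.9651.

726.9651


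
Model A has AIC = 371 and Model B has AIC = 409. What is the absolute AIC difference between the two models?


|AIC_A - AIC_B| = |371 - 409| = 38.
Model A is preferred (lower AIC).

38


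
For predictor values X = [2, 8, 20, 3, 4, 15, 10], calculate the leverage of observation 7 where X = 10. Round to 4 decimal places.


Mean of X: xbar = 8.8571.
SXX = 268.8571.
For X = 10: h = 1/7 + (10 - 8.8571)^2/268.8571 = 0.1477.

0.1477


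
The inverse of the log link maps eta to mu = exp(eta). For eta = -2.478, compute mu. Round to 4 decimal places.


The inverse log link gives:
mu = exp(-2.478) = 0.0839.

0.0839


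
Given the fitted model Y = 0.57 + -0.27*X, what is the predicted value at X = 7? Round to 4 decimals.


Predicted value:
Y = 0.57 + (-0.27)(7) = 0.57 + -1.8900 = -1.3200.

-1.3200


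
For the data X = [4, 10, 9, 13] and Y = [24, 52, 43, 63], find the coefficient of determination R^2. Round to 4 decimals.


After computing the OLS fit (b0=6.0714, b1=4.3810):
SSres = 10.9048, SStot = 817.0000.
R^2 = 1 - 10.9048/817.0000 = 0.9867.

0.9867


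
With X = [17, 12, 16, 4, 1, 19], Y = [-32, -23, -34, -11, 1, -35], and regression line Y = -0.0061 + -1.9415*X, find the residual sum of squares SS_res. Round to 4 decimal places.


Compute predicted values, then residuals = yi - yhat_i.
Residuals: [1.0116, 0.3041, -2.9299, -3.2279, 2.9476, 1.8946].
SSres = sum(residual^2) = 32.3973.

32.3973


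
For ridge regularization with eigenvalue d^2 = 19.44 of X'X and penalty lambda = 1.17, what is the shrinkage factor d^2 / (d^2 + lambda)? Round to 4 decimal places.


Denominator = d^2 + lambda = 19.44 + 1.17 = 20.6100.
Shrinkage = 19.44 / 20.6100 = 0.9432.

0.9432


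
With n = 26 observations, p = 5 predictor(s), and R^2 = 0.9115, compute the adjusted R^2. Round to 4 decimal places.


Using the formula:
(1 - 0.9115) = 0.0885.
Multiply by 25/20: 0.0885 * 25 = 2.2125, then 2.2125 / 20 = 0.1106.
Adj R^2 = 1 - 0.1106 = 0.8894.

0.8894


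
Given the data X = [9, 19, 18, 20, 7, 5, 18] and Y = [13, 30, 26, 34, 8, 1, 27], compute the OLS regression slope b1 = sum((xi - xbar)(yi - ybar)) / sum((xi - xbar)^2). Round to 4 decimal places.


First compute the means: xbar = 13.7143, ybar = 19.8571.
Then S_xx = sum((xi - xbar)^2) = 247.4286.
S_xy = sum((xi - xbar)(yi - ybar)) = 475.7143.
b1 = S_xy / S_xx = 475.7143 / 247.4286 = 1.9226.

1.9226


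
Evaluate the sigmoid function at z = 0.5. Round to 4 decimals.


exp(-0.5000) = 0.6065.
1 + exp(-z) = 1.6065.
sigmoid = 1/1.6065 = 0.6225.

0.6225


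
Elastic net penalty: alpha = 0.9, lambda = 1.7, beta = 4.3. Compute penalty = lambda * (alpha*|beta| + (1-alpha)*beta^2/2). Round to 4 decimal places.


alpha * |beta| = 0.9 * 4.3 = 3.8700.
(1-alpha) * beta^2/2 = 0.1 * 18.4900/2 = 0.9245.
Total = 1.7 * (3.8700 + 0.9245) = 8.1507.

8.1507


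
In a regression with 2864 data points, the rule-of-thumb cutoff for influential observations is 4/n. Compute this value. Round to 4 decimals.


Using the rule of thumb:
Threshold = 4 / 2864 = 0.0014.

0.0014


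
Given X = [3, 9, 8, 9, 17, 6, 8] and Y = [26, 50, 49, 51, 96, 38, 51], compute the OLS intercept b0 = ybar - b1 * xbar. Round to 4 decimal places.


First find the slope: b1 = 5.0378.
Means: xbar = 8.5714, ybar = 51.5714.
b0 = ybar - b1 * xbar = 51.5714 - 5.0378 * 8.5714 = 8.3906.

8.3906


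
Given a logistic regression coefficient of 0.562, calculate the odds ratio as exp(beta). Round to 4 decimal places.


The odds ratio is computed as:
OR = e^(0.562) = 1.7542.

1.7542


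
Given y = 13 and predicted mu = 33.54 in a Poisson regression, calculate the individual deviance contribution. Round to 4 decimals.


Compute y*ln(y/mu) = 13*ln(13/33.54) = 13*-0.947789 = -12.321257.
y - mu = -20.54.
D = 2*(-12.321257 - (-20.54)) = 16.437486, which rounds to 16.4375.

16.4375


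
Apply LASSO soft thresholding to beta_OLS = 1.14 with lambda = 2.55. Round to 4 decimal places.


Absolute value: |1.14| = 1.14.
Compare to lambda = 2.55.
Since |beta| <= lambda, the coefficient is set to 0.

0.0000


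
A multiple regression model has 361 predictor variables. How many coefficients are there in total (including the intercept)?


Each predictor gets one coefficient, plus one intercept.
Total parameters = 361 + 1 = 362.

362


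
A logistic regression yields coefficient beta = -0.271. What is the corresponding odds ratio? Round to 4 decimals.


Odds ratio = exp(beta) = exp(-0.271).
= 0.7626.

0.7626


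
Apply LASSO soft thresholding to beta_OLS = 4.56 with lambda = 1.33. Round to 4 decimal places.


Absolute value: |4.56| = 4.56.
Compare to lambda = 1.33.
Since |beta| > lambda, coefficient = sign(beta)*(|beta| - lambda) = 3.2300.

3.2300


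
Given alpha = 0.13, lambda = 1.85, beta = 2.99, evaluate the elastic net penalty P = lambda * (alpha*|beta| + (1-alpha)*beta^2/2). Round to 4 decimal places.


Compute:
L1 = 0.13 * 2.99 = 0.3887.
L2 = 0.87 * 2.99^2 / 2 = 3.8889.
Penalty = 1.85 * (0.3887 + 3.8889) = 7.9136.

7.9136


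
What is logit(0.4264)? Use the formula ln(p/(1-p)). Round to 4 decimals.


Compute the odds: 0.4264/0.5736 = 0.7434.
Take the natural log: ln(0.7434) = -0.2966.

-0.2966


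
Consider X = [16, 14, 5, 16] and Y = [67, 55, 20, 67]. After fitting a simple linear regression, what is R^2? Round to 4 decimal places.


After computing the OLS fit (b0=-1.5619, b1=4.2205):
SSres = 8.7251, SStot = 1482.7500.
R^2 = 1 - 8.7251/1482.7500 = 0.9941.

0.9941
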